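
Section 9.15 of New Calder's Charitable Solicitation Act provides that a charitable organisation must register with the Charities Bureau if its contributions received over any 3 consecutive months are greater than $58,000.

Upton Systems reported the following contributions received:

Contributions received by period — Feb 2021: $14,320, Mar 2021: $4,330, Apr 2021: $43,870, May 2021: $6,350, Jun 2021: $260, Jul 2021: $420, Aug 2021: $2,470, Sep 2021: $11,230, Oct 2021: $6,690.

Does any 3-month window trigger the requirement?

Feb 2021–Apr 2021: $14,320 + $4,330 + $43,870 = $62,520 (over)
Mar 2021–May 2021: $4,330 + $43,870 + $6,350 = $54,550 (under)
Apr 2021–Jun 2021: $43,870 + $6,350 + $260 = $50,480 (under)
May 2021–Jul 2021: $6,350 + $260 + $420 = $7,030 (under)
Jun 2021–Aug 2021: $260 + $420 + $2,470 = $3,150 (under)
Jul 2021–Sep 2021: $420 + $2,470 + $11,230 = $14,120 (under)
Aug 2021–Oct 2021: $2,470 + $11,230 + $6,690 = $20,390 (under)
At least one window exceeds $58,000.

Yes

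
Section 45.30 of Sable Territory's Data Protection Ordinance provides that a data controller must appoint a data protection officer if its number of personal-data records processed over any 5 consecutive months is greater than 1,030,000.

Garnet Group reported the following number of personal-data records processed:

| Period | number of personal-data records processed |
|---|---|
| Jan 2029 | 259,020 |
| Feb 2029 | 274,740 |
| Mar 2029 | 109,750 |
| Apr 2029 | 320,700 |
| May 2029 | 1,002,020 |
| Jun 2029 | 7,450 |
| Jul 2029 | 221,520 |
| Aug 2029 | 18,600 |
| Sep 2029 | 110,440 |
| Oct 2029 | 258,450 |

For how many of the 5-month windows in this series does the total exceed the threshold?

5

Jan 2029–May 2029: 259,020 + 274,740 + 109,750 + 320,700 + 1,002,020 = 1,966,230 (over)
Feb 2029–Jun 2029: 274,740 + 109,750 + 320,700 + 1,002,020 + 7,450 = 1,714,660 (over)
Mar 2029–Jul 2029: 109,750 + 320,700 + 1,002,020 + 7,450 + 221,520 = 1,661,440 (over)
Apr 2029–Aug 2029: 320,700 + 1,002,020 + 7,450 + 221,520 + 18,600 = 1,570,290 (over)
May 2029–Sep 2029: 1,002,020 + 7,450 + 221,520 + 18,600 + 110,440 = 1,360,030 (over)
Jun 2029–Oct 2029: 7,450 + 221,520 + 18,600 + 110,440 + 258,450 = 616,460 (under)
5 windows exceed the threshold.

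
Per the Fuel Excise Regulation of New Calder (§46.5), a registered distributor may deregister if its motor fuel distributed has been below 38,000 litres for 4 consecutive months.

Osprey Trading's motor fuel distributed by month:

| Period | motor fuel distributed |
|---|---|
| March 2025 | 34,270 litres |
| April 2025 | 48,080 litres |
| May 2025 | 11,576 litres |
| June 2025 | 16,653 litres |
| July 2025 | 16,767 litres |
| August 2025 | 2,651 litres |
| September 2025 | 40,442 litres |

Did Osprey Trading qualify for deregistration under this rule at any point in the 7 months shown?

Months below 38,000 litres: March 2025, May 2025, June 2025, July 2025, August 2025.
Longest run of consecutive months below the threshold: 4.
4 ≥ 4, so Osprey Trading became eligible.

Yes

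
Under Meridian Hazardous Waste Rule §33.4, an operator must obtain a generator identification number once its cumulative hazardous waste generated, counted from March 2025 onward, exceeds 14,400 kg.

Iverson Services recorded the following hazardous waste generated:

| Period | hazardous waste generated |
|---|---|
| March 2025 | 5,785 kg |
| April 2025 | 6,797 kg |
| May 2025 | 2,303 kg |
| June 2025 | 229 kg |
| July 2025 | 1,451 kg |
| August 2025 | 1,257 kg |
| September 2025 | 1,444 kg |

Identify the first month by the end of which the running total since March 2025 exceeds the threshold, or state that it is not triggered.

Through March 2025: 5,785 kg
Through April 2025: 12,582 kg
Through May 2025: 14,885 kg ← exceeds threshold

May 2025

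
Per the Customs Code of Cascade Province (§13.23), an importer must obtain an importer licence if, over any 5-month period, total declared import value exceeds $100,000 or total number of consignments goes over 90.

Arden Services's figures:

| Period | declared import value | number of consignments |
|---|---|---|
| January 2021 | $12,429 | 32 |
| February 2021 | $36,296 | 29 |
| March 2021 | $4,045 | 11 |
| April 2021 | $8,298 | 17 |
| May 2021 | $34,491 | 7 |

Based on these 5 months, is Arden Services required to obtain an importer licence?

Yes

Total declared import value: $12,429 + $36,296 + $4,045 + $8,298 + $34,491 = $95,559 (≤ $100,000).
Total number of consignments: 32 + 29 + 11 + 17 + 7 = 96 (> 90).
The test is 'or': at least one threshold is exceeded.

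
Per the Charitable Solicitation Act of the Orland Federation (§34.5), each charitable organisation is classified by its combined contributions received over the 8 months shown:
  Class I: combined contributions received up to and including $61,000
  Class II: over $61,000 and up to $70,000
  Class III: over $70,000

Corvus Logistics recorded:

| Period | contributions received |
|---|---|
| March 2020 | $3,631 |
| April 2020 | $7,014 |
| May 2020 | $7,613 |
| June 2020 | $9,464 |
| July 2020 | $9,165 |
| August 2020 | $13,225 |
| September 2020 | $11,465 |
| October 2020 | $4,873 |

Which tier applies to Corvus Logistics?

Class II

Combined contributions received: $3,631 + $7,014 + $7,613 + $9,464 + $9,165 + $13,225 + $11,465 + $4,873 = $66,450.
$61,000 < $66,450 ≤ $70,000, so Class II applies.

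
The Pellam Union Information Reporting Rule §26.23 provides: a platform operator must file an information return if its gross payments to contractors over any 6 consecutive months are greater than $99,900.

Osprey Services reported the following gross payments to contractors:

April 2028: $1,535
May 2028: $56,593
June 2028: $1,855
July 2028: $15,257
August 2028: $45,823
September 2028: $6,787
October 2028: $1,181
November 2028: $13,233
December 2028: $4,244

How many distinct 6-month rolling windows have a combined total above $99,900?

2

April 2028–September 2028: $1,535 + $56,593 + $1,855 + $15,257 + $45,823 + $6,787 = $127,850 (over)
May 2028–October 2028: $56,593 + $1,855 + $15,257 + $45,823 + $6,787 + $1,181 = $127,496 (over)
June 2028–November 2028: $1,855 + $15,257 + $45,823 + $6,787 + $1,181 + $13,233 = $84,136 (under)
July 2028–December 2028: $15,257 + $45,823 + $6,787 + $1,181 + $13,233 + $4,244 = $86,525 (under)
2 windows exceed the threshold.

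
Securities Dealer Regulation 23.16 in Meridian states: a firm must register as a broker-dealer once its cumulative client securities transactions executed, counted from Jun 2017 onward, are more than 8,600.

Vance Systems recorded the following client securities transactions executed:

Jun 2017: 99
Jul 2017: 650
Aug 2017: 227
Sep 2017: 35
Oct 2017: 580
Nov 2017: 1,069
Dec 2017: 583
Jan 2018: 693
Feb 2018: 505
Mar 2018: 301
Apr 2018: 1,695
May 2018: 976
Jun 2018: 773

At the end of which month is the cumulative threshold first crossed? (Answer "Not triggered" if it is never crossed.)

Not triggered

Through Jun 2017: 99
Through Jul 2017: 749
Through Aug 2017: 976
Through Sep 2017: 1,011
Through Oct 2017: 1,591
Through Nov 2017: 2,660
Through Dec 2017: 3,243
Through Jan 2018: 3,936
Through Feb 2018: 4,441
Through Mar 2018: 4,742
Through Apr 2018: 6,437
Through May 2018: 7,413
Through Jun 2018: 8,186
Final cumulative total 8,186 ≤ 8,600; the threshold is never exceeded.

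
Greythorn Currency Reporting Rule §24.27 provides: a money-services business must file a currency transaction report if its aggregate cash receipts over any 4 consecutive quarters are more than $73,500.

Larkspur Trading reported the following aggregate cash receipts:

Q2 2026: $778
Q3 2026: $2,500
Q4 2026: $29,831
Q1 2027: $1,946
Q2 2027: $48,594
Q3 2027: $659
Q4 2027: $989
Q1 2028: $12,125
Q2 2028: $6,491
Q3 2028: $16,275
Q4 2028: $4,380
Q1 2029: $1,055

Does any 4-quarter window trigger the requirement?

Yes

Q2 2026–Q1 2027: $778 + $2,500 + $29,831 + $1,946 = $35,055 (under)
Q3 2026–Q2 2027: $2,500 + $29,831 + $1,946 + $48,594 = $82,871 (over)
Q4 2026–Q3 2027: $29,831 + $1,946 + $48,594 + $659 = $81,030 (over)
Q1 2027–Q4 2027: $1,946 + $48,594 + $659 + $989 = $52,188 (under)
Q2 2027–Q1 2028: $48,594 + $659 + $989 + $12,125 = $62,367 (under)
Q3 2027–Q2 2028: $659 + $989 + $12,125 + $6,491 = $20,264 (under)
Q4 2027–Q3 2028: $989 + $12,125 + $6,491 + $16,275 = $35,880 (under)
Q1 2028–Q4 2028: $12,125 + $6,491 + $16,275 + $4,380 = $39,271 (under)
Q2 2028–Q1 2029: $6,491 + $16,275 + $4,380 + $1,055 = $28,201 (under)
At least one window exceeds $73,500.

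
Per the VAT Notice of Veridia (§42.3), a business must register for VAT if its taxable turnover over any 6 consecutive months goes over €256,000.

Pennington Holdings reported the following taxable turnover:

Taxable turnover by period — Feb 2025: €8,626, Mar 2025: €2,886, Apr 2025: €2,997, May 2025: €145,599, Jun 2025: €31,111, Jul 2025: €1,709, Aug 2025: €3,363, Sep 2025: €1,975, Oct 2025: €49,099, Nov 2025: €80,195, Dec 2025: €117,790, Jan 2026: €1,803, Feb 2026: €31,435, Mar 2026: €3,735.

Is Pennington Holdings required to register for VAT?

Feb 2025–Jul 2025: €8,626 + €2,886 + €2,997 + €145,599 + €31,111 + €1,709 = €192,928 (under)
Mar 2025–Aug 2025: €2,886 + €2,997 + €145,599 + €31,111 + €1,709 + €3,363 = €187,665 (under)
Apr 2025–Sep 2025: €2,997 + €145,599 + €31,111 + €1,709 + €3,363 + €1,975 = €186,754 (under)
May 2025–Oct 2025: €145,599 + €31,111 + €1,709 + €3,363 + €1,975 + €49,099 = €232,856 (under)
Jun 2025–Nov 2025: €31,111 + €1,709 + €3,363 + €1,975 + €49,099 + €80,195 = €167,452 (under)
Jul 2025–Dec 2025: €1,709 + €3,363 + €1,975 + €49,099 + €80,195 + €117,790 = €254,131 (under)
Aug 2025–Jan 2026: €3,363 + €1,975 + €49,099 + €80,195 + €117,790 + €1,803 = €254,225 (under)
Sep 2025–Feb 2026: €1,975 + €49,099 + €80,195 + €117,790 + €1,803 + €31,435 = €282,297 (over)
Oct 2025–Mar 2026: €49,099 + €80,195 + €117,790 + €1,803 + €31,435 + €3,735 = €284,057 (over)
At least one window exceeds €256,000.

Yes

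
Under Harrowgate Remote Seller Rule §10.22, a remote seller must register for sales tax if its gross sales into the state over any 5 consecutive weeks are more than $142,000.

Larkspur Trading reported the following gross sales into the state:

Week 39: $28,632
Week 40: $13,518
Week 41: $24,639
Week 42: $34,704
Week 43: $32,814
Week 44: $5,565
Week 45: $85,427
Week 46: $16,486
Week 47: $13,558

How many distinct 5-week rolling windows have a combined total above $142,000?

Week 39–Week 43: $28,632 + $13,518 + $24,639 + $34,704 + $32,814 = $134,307 (under)
Week 40–Week 44: $13,518 + $24,639 + $34,704 + $32,814 + $5,565 = $111,240 (under)
Week 41–Week 45: $24,639 + $34,704 + $32,814 + $5,565 + $85,427 = $183,149 (over)
Week 42–Week 46: $34,704 + $32,814 + $5,565 + $85,427 + $16,486 = $174,996 (over)
Week 43–Week 47: $32,814 + $5,565 + $85,427 + $16,486 + $13,558 = $153,850 (over)
3 windows exceed the threshold.

3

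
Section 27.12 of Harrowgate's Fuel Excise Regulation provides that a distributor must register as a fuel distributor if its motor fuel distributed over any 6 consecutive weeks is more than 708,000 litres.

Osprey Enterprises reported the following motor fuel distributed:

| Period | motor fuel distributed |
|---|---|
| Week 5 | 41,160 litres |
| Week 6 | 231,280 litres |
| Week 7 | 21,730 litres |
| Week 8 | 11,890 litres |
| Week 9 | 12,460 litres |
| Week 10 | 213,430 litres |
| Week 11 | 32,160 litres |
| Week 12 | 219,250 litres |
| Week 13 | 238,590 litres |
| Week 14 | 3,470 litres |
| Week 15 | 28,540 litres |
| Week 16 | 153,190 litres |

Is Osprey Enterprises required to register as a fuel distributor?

Week 5–Week 10: 41,160 litres + 231,280 litres + 21,730 litres + 11,890 litres + 12,460 litres + 213,430 litres = 531,950 litres (under)
Week 6–Week 11: 231,280 litres + 21,730 litres + 11,890 litres + 12,460 litres + 213,430 litres + 32,160 litres = 522,950 litres (under)
Week 7–Week 12: 21,730 litres + 11,890 litres + 12,460 litres + 213,430 litres + 32,160 litres + 219,250 litres = 510,920 litres (under)
Week 8–Week 13: 11,890 litres + 12,460 litres + 213,430 litres + 32,160 litres + 219,250 litres + 238,590 litres = 727,780 litres (over)
Week 9–Week 14: 12,460 litres + 213,430 litres + 32,160 litres + 219,250 litres + 238,590 litres + 3,470 litres = 719,360 litres (over)
Week 10–Week 15: 213,430 litres + 32,160 litres + 219,250 litres + 238,590 litres + 3,470 litres + 28,540 litres = 735,440 litres (over)
Week 11–Week 16: 32,160 litres + 219,250 litres + 238,590 litres + 3,470 litres + 28,540 litres + 153,190 litres = 675,200 litres (under)
At least one window exceeds 708,000 litres.

Yes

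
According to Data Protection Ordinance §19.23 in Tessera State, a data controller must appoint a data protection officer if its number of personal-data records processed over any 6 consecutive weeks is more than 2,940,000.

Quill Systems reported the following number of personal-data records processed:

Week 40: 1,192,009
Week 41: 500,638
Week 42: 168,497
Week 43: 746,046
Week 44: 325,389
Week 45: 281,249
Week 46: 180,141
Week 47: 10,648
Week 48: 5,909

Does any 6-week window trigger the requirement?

Week 40–Week 45: 1,192,009 + 500,638 + 168,497 + 746,046 + 325,389 + 281,249 = 3,213,828 (over)
Week 41–Week 46: 500,638 + 168,497 + 746,046 + 325,389 + 281,249 + 180,141 = 2,201,960 (under)
Week 42–Week 47: 168,497 + 746,046 + 325,389 + 281,249 + 180,141 + 10,648 = 1,711,970 (under)
Week 43–Week 48: 746,046 + 325,389 + 281,249 + 180,141 + 10,648 + 5,909 = 1,549,382 (under)
At least one window exceeds 2,940,000.

Yes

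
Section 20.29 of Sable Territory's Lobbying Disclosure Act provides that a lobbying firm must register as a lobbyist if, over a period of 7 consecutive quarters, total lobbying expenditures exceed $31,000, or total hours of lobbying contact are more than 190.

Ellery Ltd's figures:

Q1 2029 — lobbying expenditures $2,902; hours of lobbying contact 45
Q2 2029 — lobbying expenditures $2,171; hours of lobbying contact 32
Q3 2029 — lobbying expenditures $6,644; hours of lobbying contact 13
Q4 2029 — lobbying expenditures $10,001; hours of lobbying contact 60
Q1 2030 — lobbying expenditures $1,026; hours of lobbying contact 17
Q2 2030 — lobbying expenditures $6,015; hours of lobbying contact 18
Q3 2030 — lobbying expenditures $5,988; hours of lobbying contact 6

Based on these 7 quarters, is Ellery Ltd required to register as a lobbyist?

Yes

Total lobbying expenditures: $2,902 + $2,171 + $6,644 + $10,001 + $1,026 + $6,015 + $5,988 = $34,747 (> $31,000).
Total hours of lobbying contact: 45 + 32 + 13 + 60 + 17 + 18 + 6 = 191 (> 190).
The test is 'or': at least one threshold is exceeded.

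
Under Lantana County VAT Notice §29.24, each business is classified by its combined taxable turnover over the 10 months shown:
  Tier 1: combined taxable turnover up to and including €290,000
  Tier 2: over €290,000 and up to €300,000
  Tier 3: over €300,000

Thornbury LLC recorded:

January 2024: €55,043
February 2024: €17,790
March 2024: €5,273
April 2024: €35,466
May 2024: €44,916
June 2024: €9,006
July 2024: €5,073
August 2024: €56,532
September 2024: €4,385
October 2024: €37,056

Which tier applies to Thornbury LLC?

Tier 1

Combined taxable turnover: €55,043 + €17,790 + €5,273 + €35,466 + €44,916 + €9,006 + €5,073 + €56,532 + €4,385 + €37,056 = €270,540.
€270,540 ≤ €290,000, so Tier 1 applies.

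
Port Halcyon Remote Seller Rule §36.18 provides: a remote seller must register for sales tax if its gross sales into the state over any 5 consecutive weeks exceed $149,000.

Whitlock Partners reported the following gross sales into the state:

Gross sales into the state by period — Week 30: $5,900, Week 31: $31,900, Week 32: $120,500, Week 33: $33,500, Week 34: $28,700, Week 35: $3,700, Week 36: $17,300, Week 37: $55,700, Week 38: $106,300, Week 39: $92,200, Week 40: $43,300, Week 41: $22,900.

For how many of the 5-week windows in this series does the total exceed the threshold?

Week 30–Week 34: $5,900 + $31,900 + $120,500 + $33,500 + $28,700 = $220,500 (over)
Week 31–Week 35: $31,900 + $120,500 + $33,500 + $28,700 + $3,700 = $218,300 (over)
Week 32–Week 36: $120,500 + $33,500 + $28,700 + $3,700 + $17,300 = $203,700 (over)
Week 33–Week 37: $33,500 + $28,700 + $3,700 + $17,300 + $55,700 = $138,900 (under)
Week 34–Week 38: $28,700 + $3,700 + $17,300 + $55,700 + $106,300 = $211,700 (over)
Week 35–Week 39: $3,700 + $17,300 + $55,700 + $106,300 + $92,200 = $275,200 (over)
Week 36–Week 40: $17,300 + $55,700 + $106,300 + $92,200 + $43,300 = $314,800 (over)
Week 37–Week 41: $55,700 + $106,300 + $92,200 + $43,300 + $22,900 = $320,400 (over)
7 windows exceed the threshold.

7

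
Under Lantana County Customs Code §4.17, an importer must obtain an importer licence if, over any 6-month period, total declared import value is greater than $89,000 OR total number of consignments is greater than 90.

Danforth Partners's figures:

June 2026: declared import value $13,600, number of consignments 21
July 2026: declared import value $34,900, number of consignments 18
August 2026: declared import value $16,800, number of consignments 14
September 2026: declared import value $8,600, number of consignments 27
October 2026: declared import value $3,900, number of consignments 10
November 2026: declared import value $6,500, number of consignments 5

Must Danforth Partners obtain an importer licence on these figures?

Yes

Total declared import value: $13,600 + $34,900 + $16,800 + $8,600 + $3,900 + $6,500 = $84,300 (≤ $89,000).
Total number of consignments: 21 + 18 + 14 + 27 + 10 + 5 = 95 (> 90).
The test is 'or': at least one threshold is exceeded.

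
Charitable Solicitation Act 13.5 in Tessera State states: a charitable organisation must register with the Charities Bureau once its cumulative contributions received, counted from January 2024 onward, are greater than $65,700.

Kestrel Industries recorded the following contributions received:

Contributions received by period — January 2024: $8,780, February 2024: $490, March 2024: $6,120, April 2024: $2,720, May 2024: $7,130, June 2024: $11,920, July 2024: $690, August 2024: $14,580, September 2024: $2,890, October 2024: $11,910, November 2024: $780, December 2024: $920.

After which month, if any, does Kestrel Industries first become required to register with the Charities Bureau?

October 2024

Through January 2024: $8,780
Through February 2024: $9,270
Through March 2024: $15,390
Through April 2024: $18,110
Through May 2024: $25,240
Through June 2024: $37,160
Through July 2024: $37,850
Through August 2024: $52,430
Through September 2024: $55,320
Through October 2024: $67,230 ← exceeds threshold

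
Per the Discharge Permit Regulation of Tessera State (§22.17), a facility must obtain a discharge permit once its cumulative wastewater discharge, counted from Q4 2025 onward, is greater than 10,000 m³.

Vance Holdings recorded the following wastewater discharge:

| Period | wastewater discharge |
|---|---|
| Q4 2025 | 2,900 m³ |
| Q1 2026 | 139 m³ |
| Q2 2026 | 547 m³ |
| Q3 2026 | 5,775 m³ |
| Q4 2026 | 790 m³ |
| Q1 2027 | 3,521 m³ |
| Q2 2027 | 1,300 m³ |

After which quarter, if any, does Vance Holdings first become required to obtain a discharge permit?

Q4 2026

Through Q4 2025: 2,900 m³
Through Q1 2026: 3,039 m³
Through Q2 2026: 3,586 m³
Through Q3 2026: 9,361 m³
Through Q4 2026: 10,151 m³ ← exceeds threshold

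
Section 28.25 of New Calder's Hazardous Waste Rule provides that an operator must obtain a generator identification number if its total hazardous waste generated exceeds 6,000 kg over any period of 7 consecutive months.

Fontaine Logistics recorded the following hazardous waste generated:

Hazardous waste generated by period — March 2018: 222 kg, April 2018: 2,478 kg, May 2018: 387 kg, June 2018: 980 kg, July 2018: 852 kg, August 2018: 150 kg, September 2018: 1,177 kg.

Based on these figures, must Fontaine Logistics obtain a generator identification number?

Yes

Total hazardous waste generated: 222 kg + 2,478 kg + 387 kg + 980 kg + 852 kg + 150 kg + 1,177 kg = 6,246 kg.
6,246 kg > 6,000 kg, so the threshold is exceeded.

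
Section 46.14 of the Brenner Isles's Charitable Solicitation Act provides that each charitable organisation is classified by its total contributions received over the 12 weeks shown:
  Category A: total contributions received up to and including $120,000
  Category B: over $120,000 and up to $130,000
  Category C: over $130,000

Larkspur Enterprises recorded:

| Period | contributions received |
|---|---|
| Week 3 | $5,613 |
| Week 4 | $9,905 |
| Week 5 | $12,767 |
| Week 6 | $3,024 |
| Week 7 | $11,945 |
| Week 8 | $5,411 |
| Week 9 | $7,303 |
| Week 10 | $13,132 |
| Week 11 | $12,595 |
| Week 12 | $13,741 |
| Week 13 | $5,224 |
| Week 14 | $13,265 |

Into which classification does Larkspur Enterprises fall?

Category A

Total contributions received: $5,613 + $9,905 + $12,767 + $3,024 + $11,945 + $5,411 + $7,303 + $13,132 + $12,595 + $13,741 + $5,224 + $13,265 = $113,925.
$113,925 ≤ $120,000, so Category A applies.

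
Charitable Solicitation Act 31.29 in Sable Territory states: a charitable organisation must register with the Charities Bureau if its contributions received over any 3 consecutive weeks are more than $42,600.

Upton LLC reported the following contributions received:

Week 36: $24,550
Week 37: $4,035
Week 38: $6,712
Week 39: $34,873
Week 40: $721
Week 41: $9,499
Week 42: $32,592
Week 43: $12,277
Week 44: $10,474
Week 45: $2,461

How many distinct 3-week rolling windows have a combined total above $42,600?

5

Week 36–Week 38: $24,550 + $4,035 + $6,712 = $35,297 (under)
Week 37–Week 39: $4,035 + $6,712 + $34,873 = $45,620 (over)
Week 38–Week 40: $6,712 + $34,873 + $721 = $42,306 (under)
Week 39–Week 41: $34,873 + $721 + $9,499 = $45,093 (over)
Week 40–Week 42: $721 + $9,499 + $32,592 = $42,812 (over)
Week 41–Week 43: $9,499 + $32,592 + $12,277 = $54,368 (over)
Week 42–Week 44: $32,592 + $12,277 + $10,474 = $55,343 (over)
Week 43–Week 45: $12,277 + $10,474 + $2,461 = $25,212 (under)
5 windows exceed the threshold.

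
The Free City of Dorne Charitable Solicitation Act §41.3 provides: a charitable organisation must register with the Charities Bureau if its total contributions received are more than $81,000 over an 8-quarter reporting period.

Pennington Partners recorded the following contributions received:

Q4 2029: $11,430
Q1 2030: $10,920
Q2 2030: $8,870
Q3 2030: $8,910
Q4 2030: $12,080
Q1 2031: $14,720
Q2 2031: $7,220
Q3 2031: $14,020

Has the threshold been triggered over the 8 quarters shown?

Total contributions received: $11,430 + $10,920 + $8,870 + $8,910 + $12,080 + $14,720 + $7,220 + $14,020 = $88,170.
$88,170 > $81,000, so the threshold is exceeded.

Yes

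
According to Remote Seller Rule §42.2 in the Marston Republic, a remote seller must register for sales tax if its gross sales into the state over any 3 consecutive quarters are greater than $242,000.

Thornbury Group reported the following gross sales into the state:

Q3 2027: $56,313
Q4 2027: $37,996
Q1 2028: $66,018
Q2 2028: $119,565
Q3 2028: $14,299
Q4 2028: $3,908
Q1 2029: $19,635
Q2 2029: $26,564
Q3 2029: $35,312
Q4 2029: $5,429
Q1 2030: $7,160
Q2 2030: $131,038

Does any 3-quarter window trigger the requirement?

Q3 2027–Q1 2028: $56,313 + $37,996 + $66,018 = $160,327 (under)
Q4 2027–Q2 2028: $37,996 + $66,018 + $119,565 = $223,579 (under)
Q1 2028–Q3 2028: $66,018 + $119,565 + $14,299 = $199,882 (under)
Q2 2028–Q4 2028: $119,565 + $14,299 + $3,908 = $137,772 (under)
Q3 2028–Q1 2029: $14,299 + $3,908 + $19,635 = $37,842 (under)
Q4 2028–Q2 2029: $3,908 + $19,635 + $26,564 = $50,107 (under)
Q1 2029–Q3 2029: $19,635 + $26,564 + $35,312 = $81,511 (under)
Q2 2029–Q4 2029: $26,564 + $35,312 + $5,429 = $67,305 (under)
Q3 2029–Q1 2030: $35,312 + $5,429 + $7,160 = $47,901 (under)
Q4 2029–Q2 2030: $5,429 + $7,160 + $131,038 = $143,627 (under)
No window exceeds $242,000.

No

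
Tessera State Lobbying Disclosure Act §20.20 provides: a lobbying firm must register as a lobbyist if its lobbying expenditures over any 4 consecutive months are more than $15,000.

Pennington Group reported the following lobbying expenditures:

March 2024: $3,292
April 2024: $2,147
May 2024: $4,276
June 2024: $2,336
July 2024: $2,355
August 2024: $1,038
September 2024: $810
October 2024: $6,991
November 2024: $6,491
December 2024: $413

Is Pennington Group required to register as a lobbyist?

March 2024–June 2024: $3,292 + $2,147 + $4,276 + $2,336 = $12,051 (under)
April 2024–July 2024: $2,147 + $4,276 + $2,336 + $2,355 = $11,114 (under)
May 2024–August 2024: $4,276 + $2,336 + $2,355 + $1,038 = $10,005 (under)
June 2024–September 2024: $2,336 + $2,355 + $1,038 + $810 = $6,539 (under)
July 2024–October 2024: $2,355 + $1,038 + $810 + $6,991 = $11,194 (under)
August 2024–November 2024: $1,038 + $810 + $6,991 + $6,491 = $15,330 (over)
September 2024–December 2024: $810 + $6,991 + $6,491 + $413 = $14,705 (under)
At least one window exceeds $15,000.

Yes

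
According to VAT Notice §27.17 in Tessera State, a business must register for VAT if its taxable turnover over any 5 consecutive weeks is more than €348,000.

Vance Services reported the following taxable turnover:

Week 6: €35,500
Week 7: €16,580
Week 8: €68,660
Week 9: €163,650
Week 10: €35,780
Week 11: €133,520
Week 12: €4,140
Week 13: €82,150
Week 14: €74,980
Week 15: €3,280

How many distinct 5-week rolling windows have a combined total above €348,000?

Week 6–Week 10: €35,500 + €16,580 + €68,660 + €163,650 + €35,780 = €320,170 (under)
Week 7–Week 11: €16,580 + €68,660 + €163,650 + €35,780 + €133,520 = €418,190 (over)
Week 8–Week 12: €68,660 + €163,650 + €35,780 + €133,520 + €4,140 = €405,750 (over)
Week 9–Week 13: €163,650 + €35,780 + €133,520 + €4,140 + €82,150 = €419,240 (over)
Week 10–Week 14: €35,780 + €133,520 + €4,140 + €82,150 + €74,980 = €330,570 (under)
Week 11–Week 15: €133,520 + €4,140 + €82,150 + €74,980 + €3,280 = €298,070 (under)
3 windows exceed the threshold.

3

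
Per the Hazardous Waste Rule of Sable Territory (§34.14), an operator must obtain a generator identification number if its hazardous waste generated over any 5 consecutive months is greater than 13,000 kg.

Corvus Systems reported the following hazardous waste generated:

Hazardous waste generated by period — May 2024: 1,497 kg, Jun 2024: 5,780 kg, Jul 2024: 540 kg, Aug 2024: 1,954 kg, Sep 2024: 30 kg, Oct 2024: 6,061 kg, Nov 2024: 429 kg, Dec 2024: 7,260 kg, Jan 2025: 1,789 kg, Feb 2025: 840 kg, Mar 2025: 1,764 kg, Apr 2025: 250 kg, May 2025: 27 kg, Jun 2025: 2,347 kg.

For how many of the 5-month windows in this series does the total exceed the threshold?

4

May 2024–Sep 2024: 1,497 kg + 5,780 kg + 540 kg + 1,954 kg + 30 kg = 9,801 kg (under)
Jun 2024–Oct 2024: 5,780 kg + 540 kg + 1,954 kg + 30 kg + 6,061 kg = 14,365 kg (over)
Jul 2024–Nov 2024: 540 kg + 1,954 kg + 30 kg + 6,061 kg + 429 kg = 9,014 kg (under)
Aug 2024–Dec 2024: 1,954 kg + 30 kg + 6,061 kg + 429 kg + 7,260 kg = 15,734 kg (over)
Sep 2024–Jan 2025: 30 kg + 6,061 kg + 429 kg + 7,260 kg + 1,789 kg = 15,569 kg (over)
Oct 2024–Feb 2025: 6,061 kg + 429 kg + 7,260 kg + 1,789 kg + 840 kg = 16,379 kg (over)
Nov 2024–Mar 2025: 429 kg + 7,260 kg + 1,789 kg + 840 kg + 1,764 kg = 12,082 kg (under)
Dec 2024–Apr 2025: 7,260 kg + 1,789 kg + 840 kg + 1,764 kg + 250 kg = 11,903 kg (under)
Jan 2025–May 2025: 1,789 kg + 840 kg + 1,764 kg + 250 kg + 27 kg = 4,670 kg (under)
Feb 2025–Jun 2025: 840 kg + 1,764 kg + 250 kg + 27 kg + 2,347 kg = 5,228 kg (under)
4 windows exceed the threshold.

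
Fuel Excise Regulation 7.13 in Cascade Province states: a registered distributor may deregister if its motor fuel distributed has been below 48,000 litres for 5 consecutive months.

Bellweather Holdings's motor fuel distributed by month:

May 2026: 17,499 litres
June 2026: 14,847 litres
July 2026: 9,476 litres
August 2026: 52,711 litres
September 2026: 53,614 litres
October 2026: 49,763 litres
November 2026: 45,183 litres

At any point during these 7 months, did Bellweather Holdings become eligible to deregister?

No

Months below 48,000 litres: May 2026, June 2026, July 2026, November 2026.
Longest run of consecutive months below the threshold: 3.
3 < 5, so Bellweather Holdings never became eligible.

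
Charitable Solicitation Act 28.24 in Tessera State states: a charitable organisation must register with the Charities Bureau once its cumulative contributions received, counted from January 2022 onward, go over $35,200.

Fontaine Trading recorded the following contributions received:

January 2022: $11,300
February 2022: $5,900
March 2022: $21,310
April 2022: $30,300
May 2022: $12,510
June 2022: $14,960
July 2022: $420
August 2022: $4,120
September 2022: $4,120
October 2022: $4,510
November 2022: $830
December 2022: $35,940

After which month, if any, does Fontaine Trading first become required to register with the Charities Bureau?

March 2022

Through January 2022: $11,300
Through February 2022: $17,200
Through March 2022: $38,510 ← exceeds threshold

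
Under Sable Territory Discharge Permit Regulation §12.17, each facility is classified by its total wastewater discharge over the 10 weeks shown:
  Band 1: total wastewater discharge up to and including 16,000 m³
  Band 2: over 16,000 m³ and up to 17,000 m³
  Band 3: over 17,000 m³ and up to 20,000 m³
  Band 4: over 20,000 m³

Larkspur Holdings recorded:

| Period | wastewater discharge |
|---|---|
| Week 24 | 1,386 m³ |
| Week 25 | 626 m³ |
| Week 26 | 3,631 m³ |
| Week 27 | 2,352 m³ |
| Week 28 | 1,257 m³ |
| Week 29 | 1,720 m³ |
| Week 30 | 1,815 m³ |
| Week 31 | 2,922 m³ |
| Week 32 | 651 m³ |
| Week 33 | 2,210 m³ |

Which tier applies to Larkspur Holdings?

Total wastewater discharge: 1,386 m³ + 626 m³ + 3,631 m³ + 2,352 m³ + 1,257 m³ + 1,720 m³ + 1,815 m³ + 2,922 m³ + 651 m³ + 2,210 m³ = 18,570 m³.
17,000 m³ < 18,570 m³ ≤ 20,000 m³, so Band 3 applies.

Band 3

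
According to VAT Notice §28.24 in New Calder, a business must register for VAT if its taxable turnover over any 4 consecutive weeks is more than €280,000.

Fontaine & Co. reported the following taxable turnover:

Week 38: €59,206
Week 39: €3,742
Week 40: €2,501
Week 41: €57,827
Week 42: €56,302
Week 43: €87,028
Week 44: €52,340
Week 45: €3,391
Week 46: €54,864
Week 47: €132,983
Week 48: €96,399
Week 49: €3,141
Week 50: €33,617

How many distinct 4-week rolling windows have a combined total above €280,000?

2

Week 38–Week 41: €59,206 + €3,742 + €2,501 + €57,827 = €123,276 (under)
Week 39–Week 42: €3,742 + €2,501 + €57,827 + €56,302 = €120,372 (under)
Week 40–Week 43: €2,501 + €57,827 + €56,302 + €87,028 = €203,658 (under)
Week 41–Week 44: €57,827 + €56,302 + €87,028 + €52,340 = €253,497 (under)
Week 42–Week 45: €56,302 + €87,028 + €52,340 + €3,391 = €199,061 (under)
Week 43–Week 46: €87,028 + €52,340 + €3,391 + €54,864 = €197,623 (under)
Week 44–Week 47: €52,340 + €3,391 + €54,864 + €132,983 = €243,578 (under)
Week 45–Week 48: €3,391 + €54,864 + €132,983 + €96,399 = €287,637 (over)
Week 46–Week 49: €54,864 + €132,983 + €96,399 + €3,141 = €287,387 (over)
Week 47–Week 50: €132,983 + €96,399 + €3,141 + €33,617 = €266,140 (under)
2 windows exceed the threshold.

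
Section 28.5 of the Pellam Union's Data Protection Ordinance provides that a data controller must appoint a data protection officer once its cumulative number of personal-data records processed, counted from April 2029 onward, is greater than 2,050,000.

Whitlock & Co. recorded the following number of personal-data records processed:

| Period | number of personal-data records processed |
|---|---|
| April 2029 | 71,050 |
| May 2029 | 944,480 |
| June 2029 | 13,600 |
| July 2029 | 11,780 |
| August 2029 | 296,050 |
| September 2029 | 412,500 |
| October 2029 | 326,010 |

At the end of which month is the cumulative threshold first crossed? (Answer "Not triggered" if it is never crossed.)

Through April 2029: 71,050
Through May 2029: 1,015,530
Through June 2029: 1,029,130
Through July 2029: 1,040,910
Through August 2029: 1,336,960
Through September 2029: 1,749,460
Through October 2029: 2,075,470 ← exceeds threshold

October 2029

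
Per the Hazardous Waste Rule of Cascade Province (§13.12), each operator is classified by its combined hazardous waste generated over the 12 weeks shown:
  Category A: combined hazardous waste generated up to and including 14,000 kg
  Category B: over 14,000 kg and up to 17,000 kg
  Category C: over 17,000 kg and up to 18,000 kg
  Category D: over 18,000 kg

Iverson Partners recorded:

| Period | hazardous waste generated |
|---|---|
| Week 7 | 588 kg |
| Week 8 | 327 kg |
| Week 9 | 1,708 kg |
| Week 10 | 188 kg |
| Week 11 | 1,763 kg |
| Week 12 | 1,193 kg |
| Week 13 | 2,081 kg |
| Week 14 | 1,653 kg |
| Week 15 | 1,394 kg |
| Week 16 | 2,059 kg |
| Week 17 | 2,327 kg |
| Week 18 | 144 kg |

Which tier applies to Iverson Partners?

Category B

Combined hazardous waste generated: 588 kg + 327 kg + 1,708 kg + 188 kg + 1,763 kg + 1,193 kg + 2,081 kg + 1,653 kg + 1,394 kg + 2,059 kg + 2,327 kg + 144 kg = 15,425 kg.
14,000 kg < 15,425 kg ≤ 17,000 kg, so Category B applies.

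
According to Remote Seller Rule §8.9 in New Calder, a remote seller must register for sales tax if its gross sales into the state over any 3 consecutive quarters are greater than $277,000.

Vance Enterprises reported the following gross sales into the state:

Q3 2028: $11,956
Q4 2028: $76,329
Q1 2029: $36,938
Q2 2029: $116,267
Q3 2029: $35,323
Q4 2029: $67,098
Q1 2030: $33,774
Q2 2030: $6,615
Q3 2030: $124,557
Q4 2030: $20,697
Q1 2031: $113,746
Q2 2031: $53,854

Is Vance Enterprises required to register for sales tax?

Q3 2028–Q1 2029: $11,956 + $76,329 + $36,938 = $125,223 (under)
Q4 2028–Q2 2029: $76,329 + $36,938 + $116,267 = $229,534 (under)
Q1 2029–Q3 2029: $36,938 + $116,267 + $35,323 = $188,528 (under)
Q2 2029–Q4 2029: $116,267 + $35,323 + $67,098 = $218,688 (under)
Q3 2029–Q1 2030: $35,323 + $67,098 + $33,774 = $136,195 (under)
Q4 2029–Q2 2030: $67,098 + $33,774 + $6,615 = $107,487 (under)
Q1 2030–Q3 2030: $33,774 + $6,615 + $124,557 = $164,946 (under)
Q2 2030–Q4 2030: $6,615 + $124,557 + $20,697 = $151,869 (under)
Q3 2030–Q1 2031: $124,557 + $20,697 + $113,746 = $259,000 (under)
Q4 2030–Q2 2031: $20,697 + $113,746 + $53,854 = $188,297 (under)
No window exceeds $277,000.

No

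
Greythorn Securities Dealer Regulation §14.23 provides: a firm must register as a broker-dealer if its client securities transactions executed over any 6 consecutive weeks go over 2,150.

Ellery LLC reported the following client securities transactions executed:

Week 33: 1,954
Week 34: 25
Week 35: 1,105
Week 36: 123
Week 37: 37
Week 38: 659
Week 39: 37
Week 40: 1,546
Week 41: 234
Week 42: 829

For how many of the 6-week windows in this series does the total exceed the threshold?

Week 33–Week 38: 1,954 + 25 + 1,105 + 123 + 37 + 659 = 3,903 (over)
Week 34–Week 39: 25 + 1,105 + 123 + 37 + 659 + 37 = 1,986 (under)
Week 35–Week 40: 1,105 + 123 + 37 + 659 + 37 + 1,546 = 3,507 (over)
Week 36–Week 41: 123 + 37 + 659 + 37 + 1,546 + 234 = 2,636 (over)
Week 37–Week 42: 37 + 659 + 37 + 1,546 + 234 + 829 = 3,342 (over)
4 windows exceed the threshold.

4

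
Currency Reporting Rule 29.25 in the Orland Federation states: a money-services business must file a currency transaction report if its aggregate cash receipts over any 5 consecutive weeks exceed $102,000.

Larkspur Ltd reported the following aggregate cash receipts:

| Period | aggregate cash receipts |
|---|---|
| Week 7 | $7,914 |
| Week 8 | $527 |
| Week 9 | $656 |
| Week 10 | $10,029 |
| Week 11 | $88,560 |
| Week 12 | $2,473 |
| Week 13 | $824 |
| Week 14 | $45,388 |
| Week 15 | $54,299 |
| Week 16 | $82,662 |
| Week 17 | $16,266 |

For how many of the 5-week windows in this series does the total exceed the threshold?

Week 7–Week 11: $7,914 + $527 + $656 + $10,029 + $88,560 = $107,686 (over)
Week 8–Week 12: $527 + $656 + $10,029 + $88,560 + $2,473 = $102,245 (over)
Week 9–Week 13: $656 + $10,029 + $88,560 + $2,473 + $824 = $102,542 (over)
Week 10–Week 14: $10,029 + $88,560 + $2,473 + $824 + $45,388 = $147,274 (over)
Week 11–Week 15: $88,560 + $2,473 + $824 + $45,388 + $54,299 = $191,544 (over)
Week 12–Week 16: $2,473 + $824 + $45,388 + $54,299 + $82,662 = $185,646 (over)
Week 13–Week 17: $824 + $45,388 + $54,299 + $82,662 + $16,266 = $199,439 (over)
7 windows exceed the threshold.

7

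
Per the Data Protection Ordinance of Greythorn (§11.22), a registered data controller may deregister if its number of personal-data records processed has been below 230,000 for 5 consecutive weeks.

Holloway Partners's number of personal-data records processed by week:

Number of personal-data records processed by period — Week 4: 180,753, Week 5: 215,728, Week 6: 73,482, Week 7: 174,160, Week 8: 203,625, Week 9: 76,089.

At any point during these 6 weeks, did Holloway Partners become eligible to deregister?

Yes

Weeks below 230,000: Week 4, Week 5, Week 6, Week 7, Week 8, Week 9.
Longest run of consecutive weeks below the threshold: 6.
6 ≥ 5, so Holloway Partners became eligible.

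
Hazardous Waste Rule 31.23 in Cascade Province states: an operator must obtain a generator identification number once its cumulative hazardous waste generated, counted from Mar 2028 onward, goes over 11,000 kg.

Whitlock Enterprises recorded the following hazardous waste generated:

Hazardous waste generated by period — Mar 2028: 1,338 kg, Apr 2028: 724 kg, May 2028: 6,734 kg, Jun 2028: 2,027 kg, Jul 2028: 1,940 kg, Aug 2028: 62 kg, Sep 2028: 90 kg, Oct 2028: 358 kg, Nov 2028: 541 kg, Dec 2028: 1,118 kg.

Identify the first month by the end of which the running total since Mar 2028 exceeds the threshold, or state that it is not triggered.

Through Mar 2028: 1,338 kg
Through Apr 2028: 2,062 kg
Through May 2028: 8,796 kg
Through Jun 2028: 10,823 kg
Through Jul 2028: 12,763 kg ← exceeds threshold

Jul 2028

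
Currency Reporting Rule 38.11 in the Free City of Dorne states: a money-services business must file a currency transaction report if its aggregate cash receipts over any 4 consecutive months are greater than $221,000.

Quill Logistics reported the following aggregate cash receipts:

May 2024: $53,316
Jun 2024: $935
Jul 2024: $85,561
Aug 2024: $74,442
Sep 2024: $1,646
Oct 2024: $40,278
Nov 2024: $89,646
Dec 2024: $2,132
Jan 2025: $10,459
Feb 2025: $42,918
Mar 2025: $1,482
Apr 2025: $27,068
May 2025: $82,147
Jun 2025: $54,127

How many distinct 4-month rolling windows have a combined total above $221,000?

0

May 2024–Aug 2024: $53,316 + $935 + $85,561 + $74,442 = $214,254 (under)
Jun 2024–Sep 2024: $935 + $85,561 + $74,442 + $1,646 = $162,584 (under)
Jul 2024–Oct 2024: $85,561 + $74,442 + $1,646 + $40,278 = $201,927 (under)
Aug 2024–Nov 2024: $74,442 + $1,646 + $40,278 + $89,646 = $206,012 (under)
Sep 2024–Dec 2024: $1,646 + $40,278 + $89,646 + $2,132 = $133,702 (under)
Oct 2024–Jan 2025: $40,278 + $89,646 + $2,132 + $10,459 = $142,515 (under)
Nov 2024–Feb 2025: $89,646 + $2,132 + $10,459 + $42,918 = $145,155 (under)
Dec 2024–Mar 2025: $2,132 + $10,459 + $42,918 + $1,482 = $56,991 (under)
Jan 2025–Apr 2025: $10,459 + $42,918 + $1,482 + $27,068 = $81,927 (under)
Feb 2025–May 2025: $42,918 + $1,482 + $27,068 + $82,147 = $153,615 (under)
Mar 2025–Jun 2025: $1,482 + $27,068 + $82,147 + $54,127 = $164,824 (under)
0 windows exceed the threshold.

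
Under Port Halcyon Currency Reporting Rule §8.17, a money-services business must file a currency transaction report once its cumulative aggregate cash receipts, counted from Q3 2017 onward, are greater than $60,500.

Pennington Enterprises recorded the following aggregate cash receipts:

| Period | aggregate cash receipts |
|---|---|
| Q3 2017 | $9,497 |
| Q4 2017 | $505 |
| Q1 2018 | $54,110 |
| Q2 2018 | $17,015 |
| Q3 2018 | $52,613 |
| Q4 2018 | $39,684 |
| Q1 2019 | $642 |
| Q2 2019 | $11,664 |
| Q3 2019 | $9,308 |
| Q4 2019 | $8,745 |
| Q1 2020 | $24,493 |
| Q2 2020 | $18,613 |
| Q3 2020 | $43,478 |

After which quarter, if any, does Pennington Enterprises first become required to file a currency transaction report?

Q1 2018

Through Q3 2017: $9,497
Through Q4 2017: $10,002
Through Q1 2018: $64,112 ← exceeds threshold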